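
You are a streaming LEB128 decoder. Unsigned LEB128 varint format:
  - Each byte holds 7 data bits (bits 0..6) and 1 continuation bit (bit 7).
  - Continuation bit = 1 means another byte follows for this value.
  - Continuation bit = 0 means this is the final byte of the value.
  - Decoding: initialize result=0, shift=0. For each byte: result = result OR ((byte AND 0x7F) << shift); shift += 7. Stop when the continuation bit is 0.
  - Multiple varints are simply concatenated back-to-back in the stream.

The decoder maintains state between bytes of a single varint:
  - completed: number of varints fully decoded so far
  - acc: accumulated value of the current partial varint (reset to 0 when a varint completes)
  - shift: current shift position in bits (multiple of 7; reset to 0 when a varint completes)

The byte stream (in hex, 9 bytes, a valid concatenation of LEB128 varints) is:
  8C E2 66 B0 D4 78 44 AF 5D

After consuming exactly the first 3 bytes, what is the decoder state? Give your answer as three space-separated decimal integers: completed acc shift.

Answer: 1 0 0

Derivation:
byte[0]=0x8C cont=1 payload=0x0C: acc |= 12<<0 -> completed=0 acc=12 shift=7
byte[1]=0xE2 cont=1 payload=0x62: acc |= 98<<7 -> completed=0 acc=12556 shift=14
byte[2]=0x66 cont=0 payload=0x66: varint #1 complete (value=1683724); reset -> completed=1 acc=0 shift=0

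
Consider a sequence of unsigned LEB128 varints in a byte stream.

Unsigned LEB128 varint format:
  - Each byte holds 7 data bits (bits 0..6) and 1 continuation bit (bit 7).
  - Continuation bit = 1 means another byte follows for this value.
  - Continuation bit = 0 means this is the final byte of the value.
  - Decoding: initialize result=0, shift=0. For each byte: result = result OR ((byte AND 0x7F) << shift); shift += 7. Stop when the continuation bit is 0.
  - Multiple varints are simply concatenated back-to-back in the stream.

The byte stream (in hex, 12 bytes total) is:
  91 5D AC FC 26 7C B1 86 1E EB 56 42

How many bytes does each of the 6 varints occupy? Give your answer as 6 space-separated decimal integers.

Answer: 2 3 1 3 2 1

Derivation:
  byte[0]=0x91 cont=1 payload=0x11=17: acc |= 17<<0 -> acc=17 shift=7
  byte[1]=0x5D cont=0 payload=0x5D=93: acc |= 93<<7 -> acc=11921 shift=14 [end]
Varint 1: bytes[0:2] = 91 5D -> value 11921 (2 byte(s))
  byte[2]=0xAC cont=1 payload=0x2C=44: acc |= 44<<0 -> acc=44 shift=7
  byte[3]=0xFC cont=1 payload=0x7C=124: acc |= 124<<7 -> acc=15916 shift=14
  byte[4]=0x26 cont=0 payload=0x26=38: acc |= 38<<14 -> acc=638508 shift=21 [end]
Varint 2: bytes[2:5] = AC FC 26 -> value 638508 (3 byte(s))
  byte[5]=0x7C cont=0 payload=0x7C=124: acc |= 124<<0 -> acc=124 shift=7 [end]
Varint 3: bytes[5:6] = 7C -> value 124 (1 byte(s))
  byte[6]=0xB1 cont=1 payload=0x31=49: acc |= 49<<0 -> acc=49 shift=7
  byte[7]=0x86 cont=1 payload=0x06=6: acc |= 6<<7 -> acc=817 shift=14
  byte[8]=0x1E cont=0 payload=0x1E=30: acc |= 30<<14 -> acc=492337 shift=21 [end]
Varint 4: bytes[6:9] = B1 86 1E -> value 492337 (3 byte(s))
  byte[9]=0xEB cont=1 payload=0x6B=107: acc |= 107<<0 -> acc=107 shift=7
  byte[10]=0x56 cont=0 payload=0x56=86: acc |= 86<<7 -> acc=11115 shift=14 [end]
Varint 5: bytes[9:11] = EB 56 -> value 11115 (2 byte(s))
  byte[11]=0x42 cont=0 payload=0x42=66: acc |= 66<<0 -> acc=66 shift=7 [end]
Varint 6: bytes[11:12] = 42 -> value 66 (1 byte(s))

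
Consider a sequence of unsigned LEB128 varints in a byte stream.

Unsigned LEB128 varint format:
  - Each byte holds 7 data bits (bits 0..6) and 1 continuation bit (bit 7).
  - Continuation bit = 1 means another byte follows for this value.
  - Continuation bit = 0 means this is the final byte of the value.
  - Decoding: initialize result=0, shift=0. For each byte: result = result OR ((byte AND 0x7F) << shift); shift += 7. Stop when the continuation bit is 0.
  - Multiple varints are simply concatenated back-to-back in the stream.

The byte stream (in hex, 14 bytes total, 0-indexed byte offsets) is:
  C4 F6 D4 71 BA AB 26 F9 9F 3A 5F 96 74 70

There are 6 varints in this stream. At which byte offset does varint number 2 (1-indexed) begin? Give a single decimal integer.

  byte[0]=0xC4 cont=1 payload=0x44=68: acc |= 68<<0 -> acc=68 shift=7
  byte[1]=0xF6 cont=1 payload=0x76=118: acc |= 118<<7 -> acc=15172 shift=14
  byte[2]=0xD4 cont=1 payload=0x54=84: acc |= 84<<14 -> acc=1391428 shift=21
  byte[3]=0x71 cont=0 payload=0x71=113: acc |= 113<<21 -> acc=238369604 shift=28 [end]
Varint 1: bytes[0:4] = C4 F6 D4 71 -> value 238369604 (4 byte(s))
  byte[4]=0xBA cont=1 payload=0x3A=58: acc |= 58<<0 -> acc=58 shift=7
  byte[5]=0xAB cont=1 payload=0x2B=43: acc |= 43<<7 -> acc=5562 shift=14
  byte[6]=0x26 cont=0 payload=0x26=38: acc |= 38<<14 -> acc=628154 shift=21 [end]
Varint 2: bytes[4:7] = BA AB 26 -> value 628154 (3 byte(s))
  byte[7]=0xF9 cont=1 payload=0x79=121: acc |= 121<<0 -> acc=121 shift=7
  byte[8]=0x9F cont=1 payload=0x1F=31: acc |= 31<<7 -> acc=4089 shift=14
  byte[9]=0x3A cont=0 payload=0x3A=58: acc |= 58<<14 -> acc=954361 shift=21 [end]
Varint 3: bytes[7:10] = F9 9F 3A -> value 954361 (3 byte(s))
  byte[10]=0x5F cont=0 payload=0x5F=95: acc |= 95<<0 -> acc=95 shift=7 [end]
Varint 4: bytes[10:11] = 5F -> value 95 (1 byte(s))
  byte[11]=0x96 cont=1 payload=0x16=22: acc |= 22<<0 -> acc=22 shift=7
  byte[12]=0x74 cont=0 payload=0x74=116: acc |= 116<<7 -> acc=14870 shift=14 [end]
Varint 5: bytes[11:13] = 96 74 -> value 14870 (2 byte(s))
  byte[13]=0x70 cont=0 payload=0x70=112: acc |= 112<<0 -> acc=112 shift=7 [end]
Varint 6: bytes[13:14] = 70 -> value 112 (1 byte(s))

Answer: 4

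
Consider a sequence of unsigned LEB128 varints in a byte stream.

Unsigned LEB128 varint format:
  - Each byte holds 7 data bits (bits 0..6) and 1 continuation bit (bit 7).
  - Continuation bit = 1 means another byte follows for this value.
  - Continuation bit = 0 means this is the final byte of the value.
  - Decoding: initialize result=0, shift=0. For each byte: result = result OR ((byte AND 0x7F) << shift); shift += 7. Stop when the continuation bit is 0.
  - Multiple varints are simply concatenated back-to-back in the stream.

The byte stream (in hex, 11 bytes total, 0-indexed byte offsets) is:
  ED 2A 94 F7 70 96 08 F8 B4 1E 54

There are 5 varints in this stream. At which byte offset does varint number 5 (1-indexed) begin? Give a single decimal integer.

Answer: 10

Derivation:
  byte[0]=0xED cont=1 payload=0x6D=109: acc |= 109<<0 -> acc=109 shift=7
  byte[1]=0x2A cont=0 payload=0x2A=42: acc |= 42<<7 -> acc=5485 shift=14 [end]
Varint 1: bytes[0:2] = ED 2A -> value 5485 (2 byte(s))
  byte[2]=0x94 cont=1 payload=0x14=20: acc |= 20<<0 -> acc=20 shift=7
  byte[3]=0xF7 cont=1 payload=0x77=119: acc |= 119<<7 -> acc=15252 shift=14
  byte[4]=0x70 cont=0 payload=0x70=112: acc |= 112<<14 -> acc=1850260 shift=21 [end]
Varint 2: bytes[2:5] = 94 F7 70 -> value 1850260 (3 byte(s))
  byte[5]=0x96 cont=1 payload=0x16=22: acc |= 22<<0 -> acc=22 shift=7
  byte[6]=0x08 cont=0 payload=0x08=8: acc |= 8<<7 -> acc=1046 shift=14 [end]
Varint 3: bytes[5:7] = 96 08 -> value 1046 (2 byte(s))
  byte[7]=0xF8 cont=1 payload=0x78=120: acc |= 120<<0 -> acc=120 shift=7
  byte[8]=0xB4 cont=1 payload=0x34=52: acc |= 52<<7 -> acc=6776 shift=14
  byte[9]=0x1E cont=0 payload=0x1E=30: acc |= 30<<14 -> acc=498296 shift=21 [end]
Varint 4: bytes[7:10] = F8 B4 1E -> value 498296 (3 byte(s))
  byte[10]=0x54 cont=0 payload=0x54=84: acc |= 84<<0 -> acc=84 shift=7 [end]
Varint 5: bytes[10:11] = 54 -> value 84 (1 byte(s))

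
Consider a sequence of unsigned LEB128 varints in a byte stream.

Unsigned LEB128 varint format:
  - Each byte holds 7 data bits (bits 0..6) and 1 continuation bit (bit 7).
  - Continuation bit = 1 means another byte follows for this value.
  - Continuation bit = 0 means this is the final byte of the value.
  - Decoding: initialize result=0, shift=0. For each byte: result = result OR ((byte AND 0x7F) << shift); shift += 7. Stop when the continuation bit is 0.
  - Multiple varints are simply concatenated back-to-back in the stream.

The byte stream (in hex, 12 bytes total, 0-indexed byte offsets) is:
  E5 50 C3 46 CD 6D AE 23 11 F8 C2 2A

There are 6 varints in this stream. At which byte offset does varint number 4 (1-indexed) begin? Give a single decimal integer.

Answer: 6

Derivation:
  byte[0]=0xE5 cont=1 payload=0x65=101: acc |= 101<<0 -> acc=101 shift=7
  byte[1]=0x50 cont=0 payload=0x50=80: acc |= 80<<7 -> acc=10341 shift=14 [end]
Varint 1: bytes[0:2] = E5 50 -> value 10341 (2 byte(s))
  byte[2]=0xC3 cont=1 payload=0x43=67: acc |= 67<<0 -> acc=67 shift=7
  byte[3]=0x46 cont=0 payload=0x46=70: acc |= 70<<7 -> acc=9027 shift=14 [end]
Varint 2: bytes[2:4] = C3 46 -> value 9027 (2 byte(s))
  byte[4]=0xCD cont=1 payload=0x4D=77: acc |= 77<<0 -> acc=77 shift=7
  byte[5]=0x6D cont=0 payload=0x6D=109: acc |= 109<<7 -> acc=14029 shift=14 [end]
Varint 3: bytes[4:6] = CD 6D -> value 14029 (2 byte(s))
  byte[6]=0xAE cont=1 payload=0x2E=46: acc |= 46<<0 -> acc=46 shift=7
  byte[7]=0x23 cont=0 payload=0x23=35: acc |= 35<<7 -> acc=4526 shift=14 [end]
Varint 4: bytes[6:8] = AE 23 -> value 4526 (2 byte(s))
  byte[8]=0x11 cont=0 payload=0x11=17: acc |= 17<<0 -> acc=17 shift=7 [end]
Varint 5: bytes[8:9] = 11 -> value 17 (1 byte(s))
  byte[9]=0xF8 cont=1 payload=0x78=120: acc |= 120<<0 -> acc=120 shift=7
  byte[10]=0xC2 cont=1 payload=0x42=66: acc |= 66<<7 -> acc=8568 shift=14
  byte[11]=0x2A cont=0 payload=0x2A=42: acc |= 42<<14 -> acc=696696 shift=21 [end]
Varint 6: bytes[9:12] = F8 C2 2A -> value 696696 (3 byte(s))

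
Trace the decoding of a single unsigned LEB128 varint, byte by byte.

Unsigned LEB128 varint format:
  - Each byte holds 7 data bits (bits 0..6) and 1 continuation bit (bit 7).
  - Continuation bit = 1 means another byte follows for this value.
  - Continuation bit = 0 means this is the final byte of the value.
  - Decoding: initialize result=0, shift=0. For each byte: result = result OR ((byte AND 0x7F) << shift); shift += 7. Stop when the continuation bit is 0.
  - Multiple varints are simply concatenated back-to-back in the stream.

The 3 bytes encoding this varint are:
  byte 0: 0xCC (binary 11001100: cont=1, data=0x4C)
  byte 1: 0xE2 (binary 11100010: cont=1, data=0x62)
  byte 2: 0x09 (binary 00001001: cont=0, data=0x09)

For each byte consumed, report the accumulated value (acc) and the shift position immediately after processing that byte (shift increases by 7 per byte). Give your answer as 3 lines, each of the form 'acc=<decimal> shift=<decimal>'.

byte 0=0xCC: payload=0x4C=76, contrib = 76<<0 = 76; acc -> 76, shift -> 7
byte 1=0xE2: payload=0x62=98, contrib = 98<<7 = 12544; acc -> 12620, shift -> 14
byte 2=0x09: payload=0x09=9, contrib = 9<<14 = 147456; acc -> 160076, shift -> 21

Answer: acc=76 shift=7
acc=12620 shift=14
acc=160076 shift=21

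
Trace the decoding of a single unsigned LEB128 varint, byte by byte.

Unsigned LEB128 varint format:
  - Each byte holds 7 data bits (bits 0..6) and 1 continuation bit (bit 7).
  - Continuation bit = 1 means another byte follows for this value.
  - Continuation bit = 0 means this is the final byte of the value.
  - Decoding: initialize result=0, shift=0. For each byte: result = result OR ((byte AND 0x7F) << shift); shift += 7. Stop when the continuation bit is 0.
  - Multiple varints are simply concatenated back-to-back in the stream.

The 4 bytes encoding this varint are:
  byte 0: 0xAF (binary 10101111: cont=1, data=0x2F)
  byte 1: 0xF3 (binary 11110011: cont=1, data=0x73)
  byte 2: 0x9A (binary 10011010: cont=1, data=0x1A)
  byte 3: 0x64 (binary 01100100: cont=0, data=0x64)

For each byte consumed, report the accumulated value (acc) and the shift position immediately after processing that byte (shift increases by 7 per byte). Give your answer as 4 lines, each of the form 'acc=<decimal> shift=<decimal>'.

Answer: acc=47 shift=7
acc=14767 shift=14
acc=440751 shift=21
acc=210155951 shift=28

Derivation:
byte 0=0xAF: payload=0x2F=47, contrib = 47<<0 = 47; acc -> 47, shift -> 7
byte 1=0xF3: payload=0x73=115, contrib = 115<<7 = 14720; acc -> 14767, shift -> 14
byte 2=0x9A: payload=0x1A=26, contrib = 26<<14 = 425984; acc -> 440751, shift -> 21
byte 3=0x64: payload=0x64=100, contrib = 100<<21 = 209715200; acc -> 210155951, shift -> 28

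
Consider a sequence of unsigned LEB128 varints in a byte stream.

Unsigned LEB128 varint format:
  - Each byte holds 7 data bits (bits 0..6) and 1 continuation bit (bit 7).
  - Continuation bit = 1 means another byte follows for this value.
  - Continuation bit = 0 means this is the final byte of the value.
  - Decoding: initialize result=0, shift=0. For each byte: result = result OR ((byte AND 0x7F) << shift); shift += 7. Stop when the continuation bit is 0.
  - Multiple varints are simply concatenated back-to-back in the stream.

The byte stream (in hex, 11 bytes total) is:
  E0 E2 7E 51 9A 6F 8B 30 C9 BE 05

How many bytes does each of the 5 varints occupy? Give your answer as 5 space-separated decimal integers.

Answer: 3 1 2 2 3

Derivation:
  byte[0]=0xE0 cont=1 payload=0x60=96: acc |= 96<<0 -> acc=96 shift=7
  byte[1]=0xE2 cont=1 payload=0x62=98: acc |= 98<<7 -> acc=12640 shift=14
  byte[2]=0x7E cont=0 payload=0x7E=126: acc |= 126<<14 -> acc=2077024 shift=21 [end]
Varint 1: bytes[0:3] = E0 E2 7E -> value 2077024 (3 byte(s))
  byte[3]=0x51 cont=0 payload=0x51=81: acc |= 81<<0 -> acc=81 shift=7 [end]
Varint 2: bytes[3:4] = 51 -> value 81 (1 byte(s))
  byte[4]=0x9A cont=1 payload=0x1A=26: acc |= 26<<0 -> acc=26 shift=7
  byte[5]=0x6F cont=0 payload=0x6F=111: acc |= 111<<7 -> acc=14234 shift=14 [end]
Varint 3: bytes[4:6] = 9A 6F -> value 14234 (2 byte(s))
  byte[6]=0x8B cont=1 payload=0x0B=11: acc |= 11<<0 -> acc=11 shift=7
  byte[7]=0x30 cont=0 payload=0x30=48: acc |= 48<<7 -> acc=6155 shift=14 [end]
Varint 4: bytes[6:8] = 8B 30 -> value 6155 (2 byte(s))
  byte[8]=0xC9 cont=1 payload=0x49=73: acc |= 73<<0 -> acc=73 shift=7
  byte[9]=0xBE cont=1 payload=0x3E=62: acc |= 62<<7 -> acc=8009 shift=14
  byte[10]=0x05 cont=0 payload=0x05=5: acc |= 5<<14 -> acc=89929 shift=21 [end]
Varint 5: bytes[8:11] = C9 BE 05 -> value 89929 (3 byte(s))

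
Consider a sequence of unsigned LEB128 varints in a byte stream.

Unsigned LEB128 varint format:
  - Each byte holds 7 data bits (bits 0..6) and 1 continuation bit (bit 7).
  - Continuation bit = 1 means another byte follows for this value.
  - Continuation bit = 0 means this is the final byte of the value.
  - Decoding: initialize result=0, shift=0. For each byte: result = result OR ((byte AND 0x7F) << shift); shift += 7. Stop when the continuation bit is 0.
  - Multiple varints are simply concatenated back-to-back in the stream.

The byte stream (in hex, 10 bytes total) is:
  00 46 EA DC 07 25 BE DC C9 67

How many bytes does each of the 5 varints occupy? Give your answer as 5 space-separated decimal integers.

  byte[0]=0x00 cont=0 payload=0x00=0: acc |= 0<<0 -> acc=0 shift=7 [end]
Varint 1: bytes[0:1] = 00 -> value 0 (1 byte(s))
  byte[1]=0x46 cont=0 payload=0x46=70: acc |= 70<<0 -> acc=70 shift=7 [end]
Varint 2: bytes[1:2] = 46 -> value 70 (1 byte(s))
  byte[2]=0xEA cont=1 payload=0x6A=106: acc |= 106<<0 -> acc=106 shift=7
  byte[3]=0xDC cont=1 payload=0x5C=92: acc |= 92<<7 -> acc=11882 shift=14
  byte[4]=0x07 cont=0 payload=0x07=7: acc |= 7<<14 -> acc=126570 shift=21 [end]
Varint 3: bytes[2:5] = EA DC 07 -> value 126570 (3 byte(s))
  byte[5]=0x25 cont=0 payload=0x25=37: acc |= 37<<0 -> acc=37 shift=7 [end]
Varint 4: bytes[5:6] = 25 -> value 37 (1 byte(s))
  byte[6]=0xBE cont=1 payload=0x3E=62: acc |= 62<<0 -> acc=62 shift=7
  byte[7]=0xDC cont=1 payload=0x5C=92: acc |= 92<<7 -> acc=11838 shift=14
  byte[8]=0xC9 cont=1 payload=0x49=73: acc |= 73<<14 -> acc=1207870 shift=21
  byte[9]=0x67 cont=0 payload=0x67=103: acc |= 103<<21 -> acc=217214526 shift=28 [end]
Varint 5: bytes[6:10] = BE DC C9 67 -> value 217214526 (4 byte(s))

Answer: 1 1 3 1 4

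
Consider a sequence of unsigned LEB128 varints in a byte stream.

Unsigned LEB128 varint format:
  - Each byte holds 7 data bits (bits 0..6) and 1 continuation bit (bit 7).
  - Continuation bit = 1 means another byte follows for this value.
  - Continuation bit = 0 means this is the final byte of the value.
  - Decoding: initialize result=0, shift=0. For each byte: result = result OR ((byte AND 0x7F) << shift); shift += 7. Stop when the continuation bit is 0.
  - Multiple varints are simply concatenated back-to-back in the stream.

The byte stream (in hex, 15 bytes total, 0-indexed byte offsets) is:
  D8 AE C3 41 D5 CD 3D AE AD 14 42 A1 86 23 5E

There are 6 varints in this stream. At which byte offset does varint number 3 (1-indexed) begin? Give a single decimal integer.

  byte[0]=0xD8 cont=1 payload=0x58=88: acc |= 88<<0 -> acc=88 shift=7
  byte[1]=0xAE cont=1 payload=0x2E=46: acc |= 46<<7 -> acc=5976 shift=14
  byte[2]=0xC3 cont=1 payload=0x43=67: acc |= 67<<14 -> acc=1103704 shift=21
  byte[3]=0x41 cont=0 payload=0x41=65: acc |= 65<<21 -> acc=137418584 shift=28 [end]
Varint 1: bytes[0:4] = D8 AE C3 41 -> value 137418584 (4 byte(s))
  byte[4]=0xD5 cont=1 payload=0x55=85: acc |= 85<<0 -> acc=85 shift=7
  byte[5]=0xCD cont=1 payload=0x4D=77: acc |= 77<<7 -> acc=9941 shift=14
  byte[6]=0x3D cont=0 payload=0x3D=61: acc |= 61<<14 -> acc=1009365 shift=21 [end]
Varint 2: bytes[4:7] = D5 CD 3D -> value 1009365 (3 byte(s))
  byte[7]=0xAE cont=1 payload=0x2E=46: acc |= 46<<0 -> acc=46 shift=7
  byte[8]=0xAD cont=1 payload=0x2D=45: acc |= 45<<7 -> acc=5806 shift=14
  byte[9]=0x14 cont=0 payload=0x14=20: acc |= 20<<14 -> acc=333486 shift=21 [end]
Varint 3: bytes[7:10] = AE AD 14 -> value 333486 (3 byte(s))
  byte[10]=0x42 cont=0 payload=0x42=66: acc |= 66<<0 -> acc=66 shift=7 [end]
Varint 4: bytes[10:11] = 42 -> value 66 (1 byte(s))
  byte[11]=0xA1 cont=1 payload=0x21=33: acc |= 33<<0 -> acc=33 shift=7
  byte[12]=0x86 cont=1 payload=0x06=6: acc |= 6<<7 -> acc=801 shift=14
  byte[13]=0x23 cont=0 payload=0x23=35: acc |= 35<<14 -> acc=574241 shift=21 [end]
Varint 5: bytes[11:14] = A1 86 23 -> value 574241 (3 byte(s))
  byte[14]=0x5E cont=0 payload=0x5E=94: acc |= 94<<0 -> acc=94 shift=7 [end]
Varint 6: bytes[14:15] = 5E -> value 94 (1 byte(s))

Answer: 7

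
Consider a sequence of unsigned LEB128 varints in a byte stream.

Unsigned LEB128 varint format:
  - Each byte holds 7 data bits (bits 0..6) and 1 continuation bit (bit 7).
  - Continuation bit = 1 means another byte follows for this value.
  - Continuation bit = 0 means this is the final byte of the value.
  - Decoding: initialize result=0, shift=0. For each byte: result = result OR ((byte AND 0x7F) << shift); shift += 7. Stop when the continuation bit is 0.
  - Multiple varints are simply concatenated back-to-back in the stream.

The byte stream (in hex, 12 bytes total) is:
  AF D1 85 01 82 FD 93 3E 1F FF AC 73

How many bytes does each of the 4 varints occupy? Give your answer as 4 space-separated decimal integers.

Answer: 4 4 1 3

Derivation:
  byte[0]=0xAF cont=1 payload=0x2F=47: acc |= 47<<0 -> acc=47 shift=7
  byte[1]=0xD1 cont=1 payload=0x51=81: acc |= 81<<7 -> acc=10415 shift=14
  byte[2]=0x85 cont=1 payload=0x05=5: acc |= 5<<14 -> acc=92335 shift=21
  byte[3]=0x01 cont=0 payload=0x01=1: acc |= 1<<21 -> acc=2189487 shift=28 [end]
Varint 1: bytes[0:4] = AF D1 85 01 -> value 2189487 (4 byte(s))
  byte[4]=0x82 cont=1 payload=0x02=2: acc |= 2<<0 -> acc=2 shift=7
  byte[5]=0xFD cont=1 payload=0x7D=125: acc |= 125<<7 -> acc=16002 shift=14
  byte[6]=0x93 cont=1 payload=0x13=19: acc |= 19<<14 -> acc=327298 shift=21
  byte[7]=0x3E cont=0 payload=0x3E=62: acc |= 62<<21 -> acc=130350722 shift=28 [end]
Varint 2: bytes[4:8] = 82 FD 93 3E -> value 130350722 (4 byte(s))
  byte[8]=0x1F cont=0 payload=0x1F=31: acc |= 31<<0 -> acc=31 shift=7 [end]
Varint 3: bytes[8:9] = 1F -> value 31 (1 byte(s))
  byte[9]=0xFF cont=1 payload=0x7F=127: acc |= 127<<0 -> acc=127 shift=7
  byte[10]=0xAC cont=1 payload=0x2C=44: acc |= 44<<7 -> acc=5759 shift=14
  byte[11]=0x73 cont=0 payload=0x73=115: acc |= 115<<14 -> acc=1889919 shift=21 [end]
Varint 4: bytes[9:12] = FF AC 73 -> value 1889919 (3 byte(s))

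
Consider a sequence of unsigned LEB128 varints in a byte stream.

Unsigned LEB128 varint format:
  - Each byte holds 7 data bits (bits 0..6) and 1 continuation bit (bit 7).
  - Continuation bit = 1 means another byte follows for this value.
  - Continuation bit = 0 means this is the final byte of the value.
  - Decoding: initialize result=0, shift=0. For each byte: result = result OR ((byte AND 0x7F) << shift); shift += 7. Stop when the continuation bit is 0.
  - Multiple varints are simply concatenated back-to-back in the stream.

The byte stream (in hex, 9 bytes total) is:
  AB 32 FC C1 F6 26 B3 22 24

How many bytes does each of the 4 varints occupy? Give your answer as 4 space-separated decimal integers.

Answer: 2 4 2 1

Derivation:
  byte[0]=0xAB cont=1 payload=0x2B=43: acc |= 43<<0 -> acc=43 shift=7
  byte[1]=0x32 cont=0 payload=0x32=50: acc |= 50<<7 -> acc=6443 shift=14 [end]
Varint 1: bytes[0:2] = AB 32 -> value 6443 (2 byte(s))
  byte[2]=0xFC cont=1 payload=0x7C=124: acc |= 124<<0 -> acc=124 shift=7
  byte[3]=0xC1 cont=1 payload=0x41=65: acc |= 65<<7 -> acc=8444 shift=14
  byte[4]=0xF6 cont=1 payload=0x76=118: acc |= 118<<14 -> acc=1941756 shift=21
  byte[5]=0x26 cont=0 payload=0x26=38: acc |= 38<<21 -> acc=81633532 shift=28 [end]
Varint 2: bytes[2:6] = FC C1 F6 26 -> value 81633532 (4 byte(s))
  byte[6]=0xB3 cont=1 payload=0x33=51: acc |= 51<<0 -> acc=51 shift=7
  byte[7]=0x22 cont=0 payload=0x22=34: acc |= 34<<7 -> acc=4403 shift=14 [end]
Varint 3: bytes[6:8] = B3 22 -> value 4403 (2 byte(s))
  byte[8]=0x24 cont=0 payload=0x24=36: acc |= 36<<0 -> acc=36 shift=7 [end]
Varint 4: bytes[8:9] = 24 -> value 36 (1 byte(s))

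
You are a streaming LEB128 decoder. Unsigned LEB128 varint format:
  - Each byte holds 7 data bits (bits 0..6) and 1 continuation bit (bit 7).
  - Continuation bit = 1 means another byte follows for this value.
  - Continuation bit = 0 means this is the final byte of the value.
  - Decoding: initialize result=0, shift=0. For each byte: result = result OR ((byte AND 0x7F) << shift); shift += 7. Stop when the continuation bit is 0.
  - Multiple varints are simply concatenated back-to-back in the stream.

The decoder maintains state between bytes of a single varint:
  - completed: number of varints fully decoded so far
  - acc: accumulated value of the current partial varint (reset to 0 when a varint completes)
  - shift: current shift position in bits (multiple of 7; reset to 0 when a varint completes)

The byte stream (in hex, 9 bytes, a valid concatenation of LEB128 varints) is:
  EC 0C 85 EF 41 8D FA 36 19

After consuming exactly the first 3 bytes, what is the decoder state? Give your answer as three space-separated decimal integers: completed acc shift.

Answer: 1 5 7

Derivation:
byte[0]=0xEC cont=1 payload=0x6C: acc |= 108<<0 -> completed=0 acc=108 shift=7
byte[1]=0x0C cont=0 payload=0x0C: varint #1 complete (value=1644); reset -> completed=1 acc=0 shift=0
byte[2]=0x85 cont=1 payload=0x05: acc |= 5<<0 -> completed=1 acc=5 shift=7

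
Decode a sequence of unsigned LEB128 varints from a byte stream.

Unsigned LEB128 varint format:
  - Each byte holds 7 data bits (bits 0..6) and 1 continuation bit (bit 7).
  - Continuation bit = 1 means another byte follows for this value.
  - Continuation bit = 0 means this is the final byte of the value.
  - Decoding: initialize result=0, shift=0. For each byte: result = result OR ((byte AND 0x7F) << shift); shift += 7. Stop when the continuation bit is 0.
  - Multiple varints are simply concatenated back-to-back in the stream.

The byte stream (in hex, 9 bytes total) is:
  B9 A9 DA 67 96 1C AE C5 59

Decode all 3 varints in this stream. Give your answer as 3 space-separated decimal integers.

Answer: 217486521 3606 1467054

Derivation:
  byte[0]=0xB9 cont=1 payload=0x39=57: acc |= 57<<0 -> acc=57 shift=7
  byte[1]=0xA9 cont=1 payload=0x29=41: acc |= 41<<7 -> acc=5305 shift=14
  byte[2]=0xDA cont=1 payload=0x5A=90: acc |= 90<<14 -> acc=1479865 shift=21
  byte[3]=0x67 cont=0 payload=0x67=103: acc |= 103<<21 -> acc=217486521 shift=28 [end]
Varint 1: bytes[0:4] = B9 A9 DA 67 -> value 217486521 (4 byte(s))
  byte[4]=0x96 cont=1 payload=0x16=22: acc |= 22<<0 -> acc=22 shift=7
  byte[5]=0x1C cont=0 payload=0x1C=28: acc |= 28<<7 -> acc=3606 shift=14 [end]
Varint 2: bytes[4:6] = 96 1C -> value 3606 (2 byte(s))
  byte[6]=0xAE cont=1 payload=0x2E=46: acc |= 46<<0 -> acc=46 shift=7
  byte[7]=0xC5 cont=1 payload=0x45=69: acc |= 69<<7 -> acc=8878 shift=14
  byte[8]=0x59 cont=0 payload=0x59=89: acc |= 89<<14 -> acc=1467054 shift=21 [end]
Varint 3: bytes[6:9] = AE C5 59 -> value 1467054 (3 byte(s))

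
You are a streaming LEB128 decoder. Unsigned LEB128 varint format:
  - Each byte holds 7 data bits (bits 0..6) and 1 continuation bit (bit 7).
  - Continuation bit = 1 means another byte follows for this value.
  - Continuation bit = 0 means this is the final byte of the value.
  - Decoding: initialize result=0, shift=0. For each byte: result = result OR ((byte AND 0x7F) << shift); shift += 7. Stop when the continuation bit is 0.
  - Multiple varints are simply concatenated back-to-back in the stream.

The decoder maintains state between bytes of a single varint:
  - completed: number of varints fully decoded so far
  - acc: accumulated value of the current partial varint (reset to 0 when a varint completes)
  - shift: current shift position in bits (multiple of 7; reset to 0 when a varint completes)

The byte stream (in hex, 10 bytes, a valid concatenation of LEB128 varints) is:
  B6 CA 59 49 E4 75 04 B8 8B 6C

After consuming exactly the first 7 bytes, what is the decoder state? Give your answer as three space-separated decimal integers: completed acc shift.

byte[0]=0xB6 cont=1 payload=0x36: acc |= 54<<0 -> completed=0 acc=54 shift=7
byte[1]=0xCA cont=1 payload=0x4A: acc |= 74<<7 -> completed=0 acc=9526 shift=14
byte[2]=0x59 cont=0 payload=0x59: varint #1 complete (value=1467702); reset -> completed=1 acc=0 shift=0
byte[3]=0x49 cont=0 payload=0x49: varint #2 complete (value=73); reset -> completed=2 acc=0 shift=0
byte[4]=0xE4 cont=1 payload=0x64: acc |= 100<<0 -> completed=2 acc=100 shift=7
byte[5]=0x75 cont=0 payload=0x75: varint #3 complete (value=15076); reset -> completed=3 acc=0 shift=0
byte[6]=0x04 cont=0 payload=0x04: varint #4 complete (value=4); reset -> completed=4 acc=0 shift=0

Answer: 4 0 0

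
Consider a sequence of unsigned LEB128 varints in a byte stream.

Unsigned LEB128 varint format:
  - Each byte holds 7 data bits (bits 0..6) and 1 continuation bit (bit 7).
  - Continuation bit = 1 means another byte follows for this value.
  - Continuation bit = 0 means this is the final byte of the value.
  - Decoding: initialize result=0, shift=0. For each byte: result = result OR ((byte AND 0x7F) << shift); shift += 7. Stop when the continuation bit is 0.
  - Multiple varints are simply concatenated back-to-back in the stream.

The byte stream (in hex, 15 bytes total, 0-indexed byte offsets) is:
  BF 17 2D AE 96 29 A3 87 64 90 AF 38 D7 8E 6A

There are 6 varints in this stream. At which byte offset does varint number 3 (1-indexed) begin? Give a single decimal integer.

Answer: 3

Derivation:
  byte[0]=0xBF cont=1 payload=0x3F=63: acc |= 63<<0 -> acc=63 shift=7
  byte[1]=0x17 cont=0 payload=0x17=23: acc |= 23<<7 -> acc=3007 shift=14 [end]
Varint 1: bytes[0:2] = BF 17 -> value 3007 (2 byte(s))
  byte[2]=0x2D cont=0 payload=0x2D=45: acc |= 45<<0 -> acc=45 shift=7 [end]
Varint 2: bytes[2:3] = 2D -> value 45 (1 byte(s))
  byte[3]=0xAE cont=1 payload=0x2E=46: acc |= 46<<0 -> acc=46 shift=7
  byte[4]=0x96 cont=1 payload=0x16=22: acc |= 22<<7 -> acc=2862 shift=14
  byte[5]=0x29 cont=0 payload=0x29=41: acc |= 41<<14 -> acc=674606 shift=21 [end]
Varint 3: bytes[3:6] = AE 96 29 -> value 674606 (3 byte(s))
  byte[6]=0xA3 cont=1 payload=0x23=35: acc |= 35<<0 -> acc=35 shift=7
  byte[7]=0x87 cont=1 payload=0x07=7: acc |= 7<<7 -> acc=931 shift=14
  byte[8]=0x64 cont=0 payload=0x64=100: acc |= 100<<14 -> acc=1639331 shift=21 [end]
Varint 4: bytes[6:9] = A3 87 64 -> value 1639331 (3 byte(s))
  byte[9]=0x90 cont=1 payload=0x10=16: acc |= 16<<0 -> acc=16 shift=7
  byte[10]=0xAF cont=1 payload=0x2F=47: acc |= 47<<7 -> acc=6032 shift=14
  byte[11]=0x38 cont=0 payload=0x38=56: acc |= 56<<14 -> acc=923536 shift=21 [end]
Varint 5: bytes[9:12] = 90 AF 38 -> value 923536 (3 byte(s))
  byte[12]=0xD7 cont=1 payload=0x57=87: acc |= 87<<0 -> acc=87 shift=7
  byte[13]=0x8E cont=1 payload=0x0E=14: acc |= 14<<7 -> acc=1879 shift=14
  byte[14]=0x6A cont=0 payload=0x6A=106: acc |= 106<<14 -> acc=1738583 shift=21 [end]
Varint 6: bytes[12:15] = D7 8E 6A -> value 1738583 (3 byte(s))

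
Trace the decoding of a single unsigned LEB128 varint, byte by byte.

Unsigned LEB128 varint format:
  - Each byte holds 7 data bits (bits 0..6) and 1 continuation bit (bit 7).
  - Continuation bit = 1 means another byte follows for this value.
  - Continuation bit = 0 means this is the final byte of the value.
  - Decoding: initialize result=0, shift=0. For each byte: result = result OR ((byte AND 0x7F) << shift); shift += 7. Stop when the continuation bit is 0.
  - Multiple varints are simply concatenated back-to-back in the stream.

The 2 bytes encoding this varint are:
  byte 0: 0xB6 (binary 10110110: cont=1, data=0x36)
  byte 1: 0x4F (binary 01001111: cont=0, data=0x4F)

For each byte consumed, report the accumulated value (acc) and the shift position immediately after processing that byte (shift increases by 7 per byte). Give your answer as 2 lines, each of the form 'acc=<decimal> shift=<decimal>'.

Answer: acc=54 shift=7
acc=10166 shift=14

Derivation:
byte 0=0xB6: payload=0x36=54, contrib = 54<<0 = 54; acc -> 54, shift -> 7
byte 1=0x4F: payload=0x4F=79, contrib = 79<<7 = 10112; acc -> 10166, shift -> 14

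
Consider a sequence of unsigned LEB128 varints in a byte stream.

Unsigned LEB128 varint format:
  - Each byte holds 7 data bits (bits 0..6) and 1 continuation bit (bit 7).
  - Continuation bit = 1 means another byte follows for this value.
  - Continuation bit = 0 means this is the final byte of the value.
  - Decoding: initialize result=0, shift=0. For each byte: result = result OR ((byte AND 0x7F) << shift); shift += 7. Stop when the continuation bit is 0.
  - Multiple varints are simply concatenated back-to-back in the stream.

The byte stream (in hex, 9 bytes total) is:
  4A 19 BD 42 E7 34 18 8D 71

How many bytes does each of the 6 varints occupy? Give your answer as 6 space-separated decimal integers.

  byte[0]=0x4A cont=0 payload=0x4A=74: acc |= 74<<0 -> acc=74 shift=7 [end]
Varint 1: bytes[0:1] = 4A -> value 74 (1 byte(s))
  byte[1]=0x19 cont=0 payload=0x19=25: acc |= 25<<0 -> acc=25 shift=7 [end]
Varint 2: bytes[1:2] = 19 -> value 25 (1 byte(s))
  byte[2]=0xBD cont=1 payload=0x3D=61: acc |= 61<<0 -> acc=61 shift=7
  byte[3]=0x42 cont=0 payload=0x42=66: acc |= 66<<7 -> acc=8509 shift=14 [end]
Varint 3: bytes[2:4] = BD 42 -> value 8509 (2 byte(s))
  byte[4]=0xE7 cont=1 payload=0x67=103: acc |= 103<<0 -> acc=103 shift=7
  byte[5]=0x34 cont=0 payload=0x34=52: acc |= 52<<7 -> acc=6759 shift=14 [end]
Varint 4: bytes[4:6] = E7 34 -> value 6759 (2 byte(s))
  byte[6]=0x18 cont=0 payload=0x18=24: acc |= 24<<0 -> acc=24 shift=7 [end]
Varint 5: bytes[6:7] = 18 -> value 24 (1 byte(s))
  byte[7]=0x8D cont=1 payload=0x0D=13: acc |= 13<<0 -> acc=13 shift=7
  byte[8]=0x71 cont=0 payload=0x71=113: acc |= 113<<7 -> acc=14477 shift=14 [end]
Varint 6: bytes[7:9] = 8D 71 -> value 14477 (2 byte(s))

Answer: 1 1 2 2 1 2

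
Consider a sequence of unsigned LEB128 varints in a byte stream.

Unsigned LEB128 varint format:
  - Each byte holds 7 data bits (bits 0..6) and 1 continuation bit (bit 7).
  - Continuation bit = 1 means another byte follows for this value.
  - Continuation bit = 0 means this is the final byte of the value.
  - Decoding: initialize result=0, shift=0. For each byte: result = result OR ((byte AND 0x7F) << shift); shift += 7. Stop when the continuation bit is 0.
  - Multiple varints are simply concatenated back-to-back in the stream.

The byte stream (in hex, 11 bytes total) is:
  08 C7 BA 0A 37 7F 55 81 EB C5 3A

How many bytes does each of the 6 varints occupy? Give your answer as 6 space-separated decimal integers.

  byte[0]=0x08 cont=0 payload=0x08=8: acc |= 8<<0 -> acc=8 shift=7 [end]
Varint 1: bytes[0:1] = 08 -> value 8 (1 byte(s))
  byte[1]=0xC7 cont=1 payload=0x47=71: acc |= 71<<0 -> acc=71 shift=7
  byte[2]=0xBA cont=1 payload=0x3A=58: acc |= 58<<7 -> acc=7495 shift=14
  byte[3]=0x0A cont=0 payload=0x0A=10: acc |= 10<<14 -> acc=171335 shift=21 [end]
Varint 2: bytes[1:4] = C7 BA 0A -> value 171335 (3 byte(s))
  byte[4]=0x37 cont=0 payload=0x37=55: acc |= 55<<0 -> acc=55 shift=7 [end]
Varint 3: bytes[4:5] = 37 -> value 55 (1 byte(s))
  byte[5]=0x7F cont=0 payload=0x7F=127: acc |= 127<<0 -> acc=127 shift=7 [end]
Varint 4: bytes[5:6] = 7F -> value 127 (1 byte(s))
  byte[6]=0x55 cont=0 payload=0x55=85: acc |= 85<<0 -> acc=85 shift=7 [end]
Varint 5: bytes[6:7] = 55 -> value 85 (1 byte(s))
  byte[7]=0x81 cont=1 payload=0x01=1: acc |= 1<<0 -> acc=1 shift=7
  byte[8]=0xEB cont=1 payload=0x6B=107: acc |= 107<<7 -> acc=13697 shift=14
  byte[9]=0xC5 cont=1 payload=0x45=69: acc |= 69<<14 -> acc=1144193 shift=21
  byte[10]=0x3A cont=0 payload=0x3A=58: acc |= 58<<21 -> acc=122779009 shift=28 [end]
Varint 6: bytes[7:11] = 81 EB C5 3A -> value 122779009 (4 byte(s))

Answer: 1 3 1 1 1 4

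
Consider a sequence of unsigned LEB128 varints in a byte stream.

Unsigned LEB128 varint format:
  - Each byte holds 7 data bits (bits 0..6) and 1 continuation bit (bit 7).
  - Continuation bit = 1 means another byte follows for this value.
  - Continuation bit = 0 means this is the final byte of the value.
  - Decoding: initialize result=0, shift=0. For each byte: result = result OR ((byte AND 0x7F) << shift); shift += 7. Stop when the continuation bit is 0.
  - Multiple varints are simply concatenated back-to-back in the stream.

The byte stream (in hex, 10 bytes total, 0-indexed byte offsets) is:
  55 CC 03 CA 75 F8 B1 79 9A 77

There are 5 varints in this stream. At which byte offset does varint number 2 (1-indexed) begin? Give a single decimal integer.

  byte[0]=0x55 cont=0 payload=0x55=85: acc |= 85<<0 -> acc=85 shift=7 [end]
Varint 1: bytes[0:1] = 55 -> value 85 (1 byte(s))
  byte[1]=0xCC cont=1 payload=0x4C=76: acc |= 76<<0 -> acc=76 shift=7
  byte[2]=0x03 cont=0 payload=0x03=3: acc |= 3<<7 -> acc=460 shift=14 [end]
Varint 2: bytes[1:3] = CC 03 -> value 460 (2 byte(s))
  byte[3]=0xCA cont=1 payload=0x4A=74: acc |= 74<<0 -> acc=74 shift=7
  byte[4]=0x75 cont=0 payload=0x75=117: acc |= 117<<7 -> acc=15050 shift=14 [end]
Varint 3: bytes[3:5] = CA 75 -> value 15050 (2 byte(s))
  byte[5]=0xF8 cont=1 payload=0x78=120: acc |= 120<<0 -> acc=120 shift=7
  byte[6]=0xB1 cont=1 payload=0x31=49: acc |= 49<<7 -> acc=6392 shift=14
  byte[7]=0x79 cont=0 payload=0x79=121: acc |= 121<<14 -> acc=1988856 shift=21 [end]
Varint 4: bytes[5:8] = F8 B1 79 -> value 1988856 (3 byte(s))
  byte[8]=0x9A cont=1 payload=0x1A=26: acc |= 26<<0 -> acc=26 shift=7
  byte[9]=0x77 cont=0 payload=0x77=119: acc |= 119<<7 -> acc=15258 shift=14 [end]
Varint 5: bytes[8:10] = 9A 77 -> value 15258 (2 byte(s))

Answer: 1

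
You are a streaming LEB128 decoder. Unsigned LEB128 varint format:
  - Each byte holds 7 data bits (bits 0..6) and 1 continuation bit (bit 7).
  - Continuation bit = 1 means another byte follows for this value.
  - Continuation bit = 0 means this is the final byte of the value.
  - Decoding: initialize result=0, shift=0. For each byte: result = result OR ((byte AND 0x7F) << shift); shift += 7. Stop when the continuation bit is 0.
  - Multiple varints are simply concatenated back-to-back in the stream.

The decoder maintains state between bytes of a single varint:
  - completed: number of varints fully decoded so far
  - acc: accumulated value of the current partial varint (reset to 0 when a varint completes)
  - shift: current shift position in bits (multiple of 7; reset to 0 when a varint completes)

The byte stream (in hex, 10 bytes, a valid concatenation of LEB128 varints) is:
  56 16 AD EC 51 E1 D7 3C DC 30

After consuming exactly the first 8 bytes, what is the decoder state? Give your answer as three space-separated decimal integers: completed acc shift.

byte[0]=0x56 cont=0 payload=0x56: varint #1 complete (value=86); reset -> completed=1 acc=0 shift=0
byte[1]=0x16 cont=0 payload=0x16: varint #2 complete (value=22); reset -> completed=2 acc=0 shift=0
byte[2]=0xAD cont=1 payload=0x2D: acc |= 45<<0 -> completed=2 acc=45 shift=7
byte[3]=0xEC cont=1 payload=0x6C: acc |= 108<<7 -> completed=2 acc=13869 shift=14
byte[4]=0x51 cont=0 payload=0x51: varint #3 complete (value=1340973); reset -> completed=3 acc=0 shift=0
byte[5]=0xE1 cont=1 payload=0x61: acc |= 97<<0 -> completed=3 acc=97 shift=7
byte[6]=0xD7 cont=1 payload=0x57: acc |= 87<<7 -> completed=3 acc=11233 shift=14
byte[7]=0x3C cont=0 payload=0x3C: varint #4 complete (value=994273); reset -> completed=4 acc=0 shift=0

Answer: 4 0 0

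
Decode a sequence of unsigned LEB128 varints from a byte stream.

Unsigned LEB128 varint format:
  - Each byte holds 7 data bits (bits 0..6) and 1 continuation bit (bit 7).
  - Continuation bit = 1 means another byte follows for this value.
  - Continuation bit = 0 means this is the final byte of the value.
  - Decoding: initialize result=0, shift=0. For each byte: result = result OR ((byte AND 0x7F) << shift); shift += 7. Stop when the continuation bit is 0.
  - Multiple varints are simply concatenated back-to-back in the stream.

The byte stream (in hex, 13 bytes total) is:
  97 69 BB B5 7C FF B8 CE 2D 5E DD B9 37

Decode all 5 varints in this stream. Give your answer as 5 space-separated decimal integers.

  byte[0]=0x97 cont=1 payload=0x17=23: acc |= 23<<0 -> acc=23 shift=7
  byte[1]=0x69 cont=0 payload=0x69=105: acc |= 105<<7 -> acc=13463 shift=14 [end]
Varint 1: bytes[0:2] = 97 69 -> value 13463 (2 byte(s))
  byte[2]=0xBB cont=1 payload=0x3B=59: acc |= 59<<0 -> acc=59 shift=7
  byte[3]=0xB5 cont=1 payload=0x35=53: acc |= 53<<7 -> acc=6843 shift=14
  byte[4]=0x7C cont=0 payload=0x7C=124: acc |= 124<<14 -> acc=2038459 shift=21 [end]
Varint 2: bytes[2:5] = BB B5 7C -> value 2038459 (3 byte(s))
  byte[5]=0xFF cont=1 payload=0x7F=127: acc |= 127<<0 -> acc=127 shift=7
  byte[6]=0xB8 cont=1 payload=0x38=56: acc |= 56<<7 -> acc=7295 shift=14
  byte[7]=0xCE cont=1 payload=0x4E=78: acc |= 78<<14 -> acc=1285247 shift=21
  byte[8]=0x2D cont=0 payload=0x2D=45: acc |= 45<<21 -> acc=95657087 shift=28 [end]
Varint 3: bytes[5:9] = FF B8 CE 2D -> value 95657087 (4 byte(s))
  byte[9]=0x5E cont=0 payload=0x5E=94: acc |= 94<<0 -> acc=94 shift=7 [end]
Varint 4: bytes[9:10] = 5E -> value 94 (1 byte(s))
  byte[10]=0xDD cont=1 payload=0x5D=93: acc |= 93<<0 -> acc=93 shift=7
  byte[11]=0xB9 cont=1 payload=0x39=57: acc |= 57<<7 -> acc=7389 shift=14
  byte[12]=0x37 cont=0 payload=0x37=55: acc |= 55<<14 -> acc=908509 shift=21 [end]
Varint 5: bytes[10:13] = DD B9 37 -> value 908509 (3 byte(s))

Answer: 13463 2038459 95657087 94 908509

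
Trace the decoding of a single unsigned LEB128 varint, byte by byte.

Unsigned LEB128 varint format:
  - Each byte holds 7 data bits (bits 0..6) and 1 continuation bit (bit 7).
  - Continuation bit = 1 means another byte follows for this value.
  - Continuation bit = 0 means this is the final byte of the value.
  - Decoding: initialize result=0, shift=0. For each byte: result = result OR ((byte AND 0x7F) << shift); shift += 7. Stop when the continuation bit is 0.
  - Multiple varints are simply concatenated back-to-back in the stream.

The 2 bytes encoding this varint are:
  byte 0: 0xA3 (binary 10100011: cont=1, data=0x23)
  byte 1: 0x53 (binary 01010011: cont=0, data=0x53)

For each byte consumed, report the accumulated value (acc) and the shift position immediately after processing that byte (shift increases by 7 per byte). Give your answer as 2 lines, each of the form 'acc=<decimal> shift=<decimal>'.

Answer: acc=35 shift=7
acc=10659 shift=14

Derivation:
byte 0=0xA3: payload=0x23=35, contrib = 35<<0 = 35; acc -> 35, shift -> 7
byte 1=0x53: payload=0x53=83, contrib = 83<<7 = 10624; acc -> 10659, shift -> 14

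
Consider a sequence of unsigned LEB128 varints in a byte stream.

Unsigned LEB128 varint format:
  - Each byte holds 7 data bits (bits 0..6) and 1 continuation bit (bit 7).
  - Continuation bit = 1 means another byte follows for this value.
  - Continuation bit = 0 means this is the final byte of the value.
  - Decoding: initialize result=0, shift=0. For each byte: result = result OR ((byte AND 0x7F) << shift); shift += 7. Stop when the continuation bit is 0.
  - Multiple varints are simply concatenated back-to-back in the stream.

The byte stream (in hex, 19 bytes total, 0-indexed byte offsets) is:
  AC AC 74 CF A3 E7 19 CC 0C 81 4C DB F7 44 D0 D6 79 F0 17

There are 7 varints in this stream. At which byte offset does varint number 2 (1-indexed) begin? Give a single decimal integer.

  byte[0]=0xAC cont=1 payload=0x2C=44: acc |= 44<<0 -> acc=44 shift=7
  byte[1]=0xAC cont=1 payload=0x2C=44: acc |= 44<<7 -> acc=5676 shift=14
  byte[2]=0x74 cont=0 payload=0x74=116: acc |= 116<<14 -> acc=1906220 shift=21 [end]
Varint 1: bytes[0:3] = AC AC 74 -> value 1906220 (3 byte(s))
  byte[3]=0xCF cont=1 payload=0x4F=79: acc |= 79<<0 -> acc=79 shift=7
  byte[4]=0xA3 cont=1 payload=0x23=35: acc |= 35<<7 -> acc=4559 shift=14
  byte[5]=0xE7 cont=1 payload=0x67=103: acc |= 103<<14 -> acc=1692111 shift=21
  byte[6]=0x19 cont=0 payload=0x19=25: acc |= 25<<21 -> acc=54120911 shift=28 [end]
Varint 2: bytes[3:7] = CF A3 E7 19 -> value 54120911 (4 byte(s))
  byte[7]=0xCC cont=1 payload=0x4C=76: acc |= 76<<0 -> acc=76 shift=7
  byte[8]=0x0C cont=0 payload=0x0C=12: acc |= 12<<7 -> acc=1612 shift=14 [end]
Varint 3: bytes[7:9] = CC 0C -> value 1612 (2 byte(s))
  byte[9]=0x81 cont=1 payload=0x01=1: acc |= 1<<0 -> acc=1 shift=7
  byte[10]=0x4C cont=0 payload=0x4C=76: acc |= 76<<7 -> acc=9729 shift=14 [end]
Varint 4: bytes[9:11] = 81 4C -> value 9729 (2 byte(s))
  byte[11]=0xDB cont=1 payload=0x5B=91: acc |= 91<<0 -> acc=91 shift=7
  byte[12]=0xF7 cont=1 payload=0x77=119: acc |= 119<<7 -> acc=15323 shift=14
  byte[13]=0x44 cont=0 payload=0x44=68: acc |= 68<<14 -> acc=1129435 shift=21 [end]
Varint 5: bytes[11:14] = DB F7 44 -> value 1129435 (3 byte(s))
  byte[14]=0xD0 cont=1 payload=0x50=80: acc |= 80<<0 -> acc=80 shift=7
  byte[15]=0xD6 cont=1 payload=0x56=86: acc |= 86<<7 -> acc=11088 shift=14
  byte[16]=0x79 cont=0 payload=0x79=121: acc |= 121<<14 -> acc=1993552 shift=21 [end]
Varint 6: bytes[14:17] = D0 D6 79 -> value 1993552 (3 byte(s))
  byte[17]=0xF0 cont=1 payload=0x70=112: acc |= 112<<0 -> acc=112 shift=7
  byte[18]=0x17 cont=0 payload=0x17=23: acc |= 23<<7 -> acc=3056 shift=14 [end]
Varint 7: bytes[17:19] = F0 17 -> value 3056 (2 byte(s))

Answer: 3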